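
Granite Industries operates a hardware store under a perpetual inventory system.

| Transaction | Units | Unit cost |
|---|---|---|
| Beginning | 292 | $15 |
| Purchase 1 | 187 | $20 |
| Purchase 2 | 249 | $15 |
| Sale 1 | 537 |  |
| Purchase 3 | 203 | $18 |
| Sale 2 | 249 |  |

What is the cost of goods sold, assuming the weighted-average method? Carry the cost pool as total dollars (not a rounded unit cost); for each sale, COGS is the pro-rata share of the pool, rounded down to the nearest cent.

After Beginning: 292 on hand, pool $4,380.00 (≈ $15.0000 each)
After Purchase 1: 479 on hand, pool $8,120.00 (≈ $16.9520 each)
After Purchase 2: 728 on hand, pool $11,855.00 (≈ $16.2843 each)
Sale 1, sell 537: 537/728 × $11,855.00 → $8,744.69
After Purchase 3: 394 on hand, pool $6,764.31 (≈ $17.1683 each)
Sale 2, sell 249: 249/394 × $6,764.31 → $4,274.90
Total COGS = $8,744.69 + $4,274.90 = $13,019.59
Ending inventory (cost pool remaining) = $2,489.41

COGS = $13,019.59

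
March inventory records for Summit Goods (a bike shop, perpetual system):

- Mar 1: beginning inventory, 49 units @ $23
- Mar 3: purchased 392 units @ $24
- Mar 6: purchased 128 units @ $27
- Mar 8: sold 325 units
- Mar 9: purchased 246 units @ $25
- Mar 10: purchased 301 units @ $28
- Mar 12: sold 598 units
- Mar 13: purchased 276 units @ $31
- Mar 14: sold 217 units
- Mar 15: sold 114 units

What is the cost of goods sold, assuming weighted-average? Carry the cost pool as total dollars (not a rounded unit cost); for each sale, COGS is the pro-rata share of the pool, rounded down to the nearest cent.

After Mar 1: 49 on hand, pool $1,127.00 (≈ $23.0000 each)
After Mar 3: 441 on hand, pool $10,535.00 (≈ $23.8889 each)
After Mar 6: 569 on hand, pool $13,991.00 (≈ $24.5888 each)
Mar 8, sell 325: 325/569 × $13,991.00 → $7,991.34
After Mar 9: 490 on hand, pool $12,149.66 (≈ $24.7952 each)
After Mar 10: 791 on hand, pool $20,577.66 (≈ $26.0147 each)
Mar 12, sell 598: 598/791 × $20,577.66 → $15,556.81
After Mar 13: 469 on hand, pool $13,576.85 (≈ $28.9485 each)
Mar 14, sell 217: 217/469 × $13,576.85 → $6,281.82
Mar 15, sell 114: 114/252 × $7,295.03 → $3,300.13
Total COGS = $7,991.34 + $15,556.81 + $6,281.82 + $3,300.13 = $33,130.10
Ending inventory (cost pool remaining) = $3,994.90
Check: goods available $37,125.00 = COGS $33,130.10 + ending $3,994.90

COGS = $33,130.10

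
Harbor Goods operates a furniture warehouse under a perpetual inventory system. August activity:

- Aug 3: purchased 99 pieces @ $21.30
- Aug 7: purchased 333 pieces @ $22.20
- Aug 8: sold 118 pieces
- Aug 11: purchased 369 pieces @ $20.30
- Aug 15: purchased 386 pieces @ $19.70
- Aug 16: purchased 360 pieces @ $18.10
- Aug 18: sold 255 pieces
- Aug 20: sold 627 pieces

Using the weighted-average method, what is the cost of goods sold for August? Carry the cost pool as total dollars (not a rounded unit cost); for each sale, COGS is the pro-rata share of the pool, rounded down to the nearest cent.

COGS = $20,196.33

After Aug 3: 99 on hand, pool $2,108.70 (≈ $21.3000 each)
After Aug 7: 432 on hand, pool $9,501.30 (≈ $21.9937 each)
Aug 8, sell 118: 118/432 × $9,501.30 → $2,595.26
After Aug 11: 683 on hand, pool $14,396.74 (≈ $21.0787 each)
After Aug 15: 1069 on hand, pool $22,000.94 (≈ $20.5809 each)
After Aug 16: 1429 on hand, pool $28,516.94 (≈ $19.9559 each)
Aug 18, sell 255: 255/1429 × $28,516.94 → $5,088.74
Aug 20, sell 627: 627/1174 × $23,428.20 → $12,512.33
Total COGS = $2,595.26 + $5,088.74 + $12,512.33 = $20,196.33
Ending inventory (cost pool remaining) = $10,915.87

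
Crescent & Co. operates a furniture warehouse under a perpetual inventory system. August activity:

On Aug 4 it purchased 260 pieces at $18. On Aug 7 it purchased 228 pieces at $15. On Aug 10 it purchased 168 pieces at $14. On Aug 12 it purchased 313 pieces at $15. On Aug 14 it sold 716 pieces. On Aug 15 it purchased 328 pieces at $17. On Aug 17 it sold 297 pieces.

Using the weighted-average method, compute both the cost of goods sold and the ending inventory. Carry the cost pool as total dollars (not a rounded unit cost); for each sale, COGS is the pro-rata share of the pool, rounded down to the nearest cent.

After Aug 4: 260 on hand, pool $4,680.00 (≈ $18.0000 each)
After Aug 7: 488 on hand, pool $8,100.00 (≈ $16.5984 each)
After Aug 10: 656 on hand, pool $10,452.00 (≈ $15.9329 each)
After Aug 12: 969 on hand, pool $15,147.00 (≈ $15.6316 each)
Aug 14, sell 716: 716/969 × $15,147.00 → $11,192.21
After Aug 15: 581 on hand, pool $9,530.79 (≈ $16.4041 each)
Aug 17, sell 297: 297/581 × $9,530.79 → $4,872.02
Total COGS = $11,192.21 + $4,872.02 = $16,064.23
Ending inventory (cost pool remaining) = $4,658.77
Check: goods available $20,723.00 = COGS $16,064.23 + ending $4,658.77

COGS = $16,064.23; ending inventory = $4,658.77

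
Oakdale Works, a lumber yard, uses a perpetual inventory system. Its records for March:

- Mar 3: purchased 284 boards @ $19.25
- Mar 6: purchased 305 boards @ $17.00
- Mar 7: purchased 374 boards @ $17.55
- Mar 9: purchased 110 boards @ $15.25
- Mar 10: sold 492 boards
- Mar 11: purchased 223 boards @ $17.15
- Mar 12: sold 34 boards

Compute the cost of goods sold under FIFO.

Mar 10, 492 sold [FIFO — oldest first]: 284 @ $19.25 + 208 @ $17.00 = $9,003.00
Mar 12, 34 sold [FIFO — oldest first]: 34 @ $17.00 = $578.00
Total COGS = $9,003.00 + $578.00 = $9,581.00
Ending inventory: 63 @ $17.00 + 374 @ $17.55 + 110 @ $15.25 + 223 @ $17.15 = $13,136.65

COGS = $9,581.00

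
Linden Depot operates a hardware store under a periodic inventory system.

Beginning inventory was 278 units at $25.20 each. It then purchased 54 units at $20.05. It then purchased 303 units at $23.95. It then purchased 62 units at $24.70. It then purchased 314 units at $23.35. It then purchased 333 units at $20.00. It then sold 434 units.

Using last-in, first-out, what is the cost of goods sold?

COGS = $9,018.35

Sale 1 (434) [LIFO — newest first]: 333 @ $20.00 + 101 @ $23.35 = $9,018.35
Ending inventory: 278 @ $25.20 + 54 @ $20.05 + 303 @ $23.95 + 62 @ $24.70 + 213 @ $23.35 = $21,850.10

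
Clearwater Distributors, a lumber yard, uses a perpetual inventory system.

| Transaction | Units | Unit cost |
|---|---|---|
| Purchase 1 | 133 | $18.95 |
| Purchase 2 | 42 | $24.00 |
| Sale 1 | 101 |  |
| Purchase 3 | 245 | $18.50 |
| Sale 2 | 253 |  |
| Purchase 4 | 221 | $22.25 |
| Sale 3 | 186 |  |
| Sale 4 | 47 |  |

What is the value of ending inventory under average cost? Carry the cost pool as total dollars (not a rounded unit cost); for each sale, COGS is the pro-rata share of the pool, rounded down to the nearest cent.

After Purchase 1: 133 on hand, pool $2,520.35 (≈ $18.9500 each)
After Purchase 2: 175 on hand, pool $3,528.35 (≈ $20.1620 each)
Sale 1, sell 101: 101/175 × $3,528.35 → $2,036.36
After Purchase 3: 319 on hand, pool $6,024.49 (≈ $18.8855 each)
Sale 2, sell 253: 253/319 × $6,024.49 → $4,778.04
After Purchase 4: 287 on hand, pool $6,163.70 (≈ $21.4763 each)
Sale 3, sell 186: 186/287 × $6,163.70 → $3,994.59
Sale 4, sell 47: 47/101 × $2,169.11 → $1,009.38
Total COGS = $2,036.36 + $4,778.04 + $3,994.59 + $1,009.38 = $11,818.37
Ending inventory (cost pool remaining) = $1,159.73

Ending inventory = $1,159.73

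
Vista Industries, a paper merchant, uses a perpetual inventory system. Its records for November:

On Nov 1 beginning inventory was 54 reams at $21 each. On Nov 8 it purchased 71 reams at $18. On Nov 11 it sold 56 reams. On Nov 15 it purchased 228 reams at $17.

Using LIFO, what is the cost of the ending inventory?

Ending inventory = $5,280

Nov 11, 56 sold [LIFO — newest first]: 56 @ $18 = $1,008
Ending inventory: 54 @ $21 + 15 @ $18 + 228 @ $17 = $5,280
Check: goods available $6,288 = COGS $1,008 + ending $5,280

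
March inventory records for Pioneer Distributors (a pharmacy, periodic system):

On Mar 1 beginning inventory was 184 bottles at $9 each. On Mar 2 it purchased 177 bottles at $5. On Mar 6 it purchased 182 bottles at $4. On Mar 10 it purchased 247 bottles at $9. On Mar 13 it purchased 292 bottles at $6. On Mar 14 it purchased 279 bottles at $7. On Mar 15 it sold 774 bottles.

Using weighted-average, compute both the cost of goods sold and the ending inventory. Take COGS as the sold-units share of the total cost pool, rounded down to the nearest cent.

COGS = $5,230.32; ending inventory = $3,966.68

Mar 15, sell 774: 774/1361 × $9,197.00 → $5,230.32
Ending inventory (cost pool remaining) = $3,966.68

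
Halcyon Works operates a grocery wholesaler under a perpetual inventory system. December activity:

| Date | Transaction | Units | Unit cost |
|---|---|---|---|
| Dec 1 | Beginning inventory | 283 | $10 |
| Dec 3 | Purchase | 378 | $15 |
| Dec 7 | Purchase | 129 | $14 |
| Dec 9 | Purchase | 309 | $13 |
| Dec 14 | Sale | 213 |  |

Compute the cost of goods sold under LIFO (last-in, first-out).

Dec 14, 213 sold [LIFO — newest first]: 213 @ $13 = $2,769
Ending inventory: 283 @ $10 + 378 @ $15 + 129 @ $14 + 96 @ $13 = $11,554

COGS = $2,769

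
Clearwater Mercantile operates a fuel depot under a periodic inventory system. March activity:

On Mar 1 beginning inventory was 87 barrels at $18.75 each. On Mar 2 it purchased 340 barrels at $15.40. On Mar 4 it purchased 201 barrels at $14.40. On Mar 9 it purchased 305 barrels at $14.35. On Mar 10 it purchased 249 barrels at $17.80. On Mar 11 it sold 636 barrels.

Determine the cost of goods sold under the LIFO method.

COGS = $9,989.75

Mar 11, 636 sold [LIFO — newest first]: 249 @ $17.80 + 305 @ $14.35 + 82 @ $14.40 = $9,989.75
Ending inventory: 87 @ $18.75 + 340 @ $15.40 + 119 @ $14.40 = $8,580.85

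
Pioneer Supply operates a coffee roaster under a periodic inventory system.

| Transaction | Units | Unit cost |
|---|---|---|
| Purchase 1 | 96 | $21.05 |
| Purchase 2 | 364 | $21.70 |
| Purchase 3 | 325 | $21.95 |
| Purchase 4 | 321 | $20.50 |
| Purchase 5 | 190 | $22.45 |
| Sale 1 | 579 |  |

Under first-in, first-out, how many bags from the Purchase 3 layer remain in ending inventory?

206

Sale 1 (579) [FIFO — oldest first]: 96 @ $21.05 + 364 @ $21.70 + 119 @ $21.95 = $12,531.65
Ending inventory: 206 @ $21.95 + 321 @ $20.50 + 190 @ $22.45 = $15,367.70
Check: goods available $27,899.35 = COGS $12,531.65 + ending $15,367.70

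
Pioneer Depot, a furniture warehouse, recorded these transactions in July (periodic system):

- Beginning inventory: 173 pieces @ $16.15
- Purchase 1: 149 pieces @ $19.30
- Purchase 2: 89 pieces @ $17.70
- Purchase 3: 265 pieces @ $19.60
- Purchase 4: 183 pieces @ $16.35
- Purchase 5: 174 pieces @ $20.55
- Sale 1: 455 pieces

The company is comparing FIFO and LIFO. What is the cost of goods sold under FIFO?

COGS = $8,107.35

FIFO COGS: 173 @ $16.15 + 149 @ $19.30 + 89 @ $17.70 + 44 @ $19.60 = $8,107.35
LIFO COGS: 174 @ $20.55 + 183 @ $16.35 + 98 @ $19.60 = $8,488.55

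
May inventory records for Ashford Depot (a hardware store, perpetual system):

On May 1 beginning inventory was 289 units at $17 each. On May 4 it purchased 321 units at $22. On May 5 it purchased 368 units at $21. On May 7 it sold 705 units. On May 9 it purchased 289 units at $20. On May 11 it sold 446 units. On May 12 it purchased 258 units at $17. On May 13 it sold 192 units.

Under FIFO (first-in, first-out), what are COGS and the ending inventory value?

COGS = $26,775; ending inventory = $3,094

May 7, 705 sold [FIFO — oldest first]: 289 @ $17 + 321 @ $22 + 95 @ $21 = $13,970
May 11, 446 sold [FIFO — oldest first]: 273 @ $21 + 173 @ $20 = $9,193
May 13, 192 sold [FIFO — oldest first]: 116 @ $20 + 76 @ $17 = $3,612
Total COGS = $13,970 + $9,193 + $3,612 = $26,775
Ending inventory: 182 @ $17 = $3,094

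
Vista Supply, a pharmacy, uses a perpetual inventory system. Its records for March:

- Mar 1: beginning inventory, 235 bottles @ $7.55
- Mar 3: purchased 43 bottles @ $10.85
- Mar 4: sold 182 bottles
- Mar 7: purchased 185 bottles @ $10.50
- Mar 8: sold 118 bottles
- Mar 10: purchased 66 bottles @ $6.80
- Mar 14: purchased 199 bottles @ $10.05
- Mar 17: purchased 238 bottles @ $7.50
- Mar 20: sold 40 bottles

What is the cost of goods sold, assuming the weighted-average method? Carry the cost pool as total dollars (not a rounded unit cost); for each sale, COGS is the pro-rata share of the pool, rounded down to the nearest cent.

COGS = $2,956.55

After Mar 1: 235 on hand, pool $1,774.25 (≈ $7.5500 each)
After Mar 3: 278 on hand, pool $2,240.80 (≈ $8.0604 each)
Mar 4, sell 182: 182/278 × $2,240.80 → $1,466.99
After Mar 7: 281 on hand, pool $2,716.31 (≈ $9.6666 each)
Mar 8, sell 118: 118/281 × $2,716.31 → $1,140.65
After Mar 10: 229 on hand, pool $2,024.46 (≈ $8.8404 each)
After Mar 14: 428 on hand, pool $4,024.41 (≈ $9.4028 each)
After Mar 17: 666 on hand, pool $5,809.41 (≈ $8.7228 each)
Mar 20, sell 40: 40/666 × $5,809.41 → $348.91
Total COGS = $1,466.99 + $1,140.65 + $348.91 = $2,956.55
Ending inventory (cost pool remaining) = $5,460.50
Check: goods available $8,417.05 = COGS $2,956.55 + ending $5,460.50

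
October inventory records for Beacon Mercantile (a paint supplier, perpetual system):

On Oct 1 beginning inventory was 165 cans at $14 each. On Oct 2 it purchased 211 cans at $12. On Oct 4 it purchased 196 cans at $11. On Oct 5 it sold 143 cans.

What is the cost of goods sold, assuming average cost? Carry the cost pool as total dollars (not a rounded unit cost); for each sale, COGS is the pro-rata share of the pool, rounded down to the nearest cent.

COGS = $1,749.50

After Oct 1: 165 on hand, pool $2,310.00 (≈ $14.0000 each)
After Oct 2: 376 on hand, pool $4,842.00 (≈ $12.8777 each)
After Oct 4: 572 on hand, pool $6,998.00 (≈ $12.2343 each)
Oct 5, sell 143: 143/572 × $6,998.00 → $1,749.50
Ending inventory (cost pool remaining) = $5,248.50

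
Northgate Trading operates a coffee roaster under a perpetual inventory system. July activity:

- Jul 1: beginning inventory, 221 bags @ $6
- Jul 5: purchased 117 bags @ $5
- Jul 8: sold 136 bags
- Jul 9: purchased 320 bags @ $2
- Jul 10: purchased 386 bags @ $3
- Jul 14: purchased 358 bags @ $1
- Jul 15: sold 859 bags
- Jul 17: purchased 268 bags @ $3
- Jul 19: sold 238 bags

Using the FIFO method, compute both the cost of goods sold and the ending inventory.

Jul 8, 136 sold [FIFO — oldest first]: 136 @ $6 = $816
Jul 15, 859 sold [FIFO — oldest first]: 85 @ $6 + 117 @ $5 + 320 @ $2 + 337 @ $3 = $2,746
Jul 19, 238 sold [FIFO — oldest first]: 49 @ $3 + 189 @ $1 = $336
Total COGS = $816 + $2,746 + $336 = $3,898
Ending inventory: 169 @ $1 + 268 @ $3 = $973
Check: goods available $4,871 = COGS $3,898 + ending $973

COGS = $3,898; ending inventory = $973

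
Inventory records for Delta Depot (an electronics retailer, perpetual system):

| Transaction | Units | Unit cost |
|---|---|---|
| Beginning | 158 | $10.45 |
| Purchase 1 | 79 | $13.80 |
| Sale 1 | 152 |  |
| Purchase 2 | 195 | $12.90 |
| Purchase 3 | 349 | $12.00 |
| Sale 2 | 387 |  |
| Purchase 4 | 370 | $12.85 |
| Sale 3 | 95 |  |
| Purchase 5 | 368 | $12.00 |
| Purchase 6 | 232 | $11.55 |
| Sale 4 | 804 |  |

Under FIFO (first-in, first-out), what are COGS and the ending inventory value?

COGS = $17,643.30; ending inventory = $3,651.60

Sale 1 (152) [FIFO — oldest first]: 152 @ $10.45 = $1,588.40
Sale 2 (387) [FIFO — oldest first]: 6 @ $10.45 + 79 @ $13.80 + 195 @ $12.90 + 107 @ $12.00 = $4,952.40
Sale 3 (95) [FIFO — oldest first]: 95 @ $12.00 = $1,140.00
Sale 4 (804) [FIFO — oldest first]: 147 @ $12.00 + 370 @ $12.85 + 287 @ $12.00 = $9,962.50
Total COGS = $1,588.40 + $4,952.40 + $1,140.00 + $9,962.50 = $17,643.30
Ending inventory: 81 @ $12.00 + 232 @ $11.55 = $3,651.60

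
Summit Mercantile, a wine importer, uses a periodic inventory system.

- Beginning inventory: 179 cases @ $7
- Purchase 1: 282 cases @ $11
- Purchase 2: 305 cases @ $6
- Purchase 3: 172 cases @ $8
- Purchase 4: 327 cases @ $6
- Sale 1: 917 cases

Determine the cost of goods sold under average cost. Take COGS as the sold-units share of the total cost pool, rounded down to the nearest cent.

Sale 1, sell 917: 917/1265 × $9,523.00 → $6,903.23
Ending inventory (cost pool remaining) = $2,619.77

COGS = $6,903.23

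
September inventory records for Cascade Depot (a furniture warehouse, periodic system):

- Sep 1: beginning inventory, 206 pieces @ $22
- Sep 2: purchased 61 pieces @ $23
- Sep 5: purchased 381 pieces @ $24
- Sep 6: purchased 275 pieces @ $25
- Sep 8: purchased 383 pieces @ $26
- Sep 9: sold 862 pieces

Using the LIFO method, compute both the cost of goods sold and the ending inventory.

COGS = $21,729; ending inventory = $10,183

Sep 9, 862 sold [LIFO — newest first]: 383 @ $26 + 275 @ $25 + 204 @ $24 = $21,729
Ending inventory: 206 @ $22 + 61 @ $23 + 177 @ $24 = $10,183
Check: goods available $31,912 = COGS $21,729 + ending $10,183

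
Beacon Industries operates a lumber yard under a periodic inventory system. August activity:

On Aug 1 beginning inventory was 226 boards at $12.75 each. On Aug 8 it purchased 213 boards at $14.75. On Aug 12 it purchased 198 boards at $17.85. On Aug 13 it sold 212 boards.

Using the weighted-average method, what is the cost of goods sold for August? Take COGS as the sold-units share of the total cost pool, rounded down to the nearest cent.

COGS = $3,180.84

Aug 13, sell 212: 212/637 × $9,557.55 → $3,180.84
Ending inventory (cost pool remaining) = $6,376.71
Check: goods available $9,557.55 = COGS $3,180.84 + ending $6,376.71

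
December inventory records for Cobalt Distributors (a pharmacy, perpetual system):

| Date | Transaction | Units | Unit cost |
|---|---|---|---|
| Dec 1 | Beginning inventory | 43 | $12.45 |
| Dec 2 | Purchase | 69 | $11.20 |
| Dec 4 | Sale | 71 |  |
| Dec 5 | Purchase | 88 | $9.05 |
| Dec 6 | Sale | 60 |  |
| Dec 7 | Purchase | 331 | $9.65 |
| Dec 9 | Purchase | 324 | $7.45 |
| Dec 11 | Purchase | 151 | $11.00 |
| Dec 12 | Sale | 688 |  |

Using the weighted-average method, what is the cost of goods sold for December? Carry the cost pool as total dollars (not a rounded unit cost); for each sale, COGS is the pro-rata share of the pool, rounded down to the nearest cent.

COGS = $7,674.24

After Dec 1: 43 on hand, pool $535.35 (≈ $12.4500 each)
After Dec 2: 112 on hand, pool $1,308.15 (≈ $11.6799 each)
Dec 4, sell 71: 71/112 × $1,308.15 → $829.27
After Dec 5: 129 on hand, pool $1,275.28 (≈ $9.8859 each)
Dec 6, sell 60: 60/129 × $1,275.28 → $593.15
After Dec 7: 400 on hand, pool $3,876.28 (≈ $9.6907 each)
After Dec 9: 724 on hand, pool $6,290.08 (≈ $8.6880 each)
After Dec 11: 875 on hand, pool $7,951.08 (≈ $9.0869 each)
Dec 12, sell 688: 688/875 × $7,951.08 → $6,251.82
Total COGS = $829.27 + $593.15 + $6,251.82 = $7,674.24
Ending inventory (cost pool remaining) = $1,699.26
Check: goods available $9,373.50 = COGS $7,674.24 + ending $1,699.26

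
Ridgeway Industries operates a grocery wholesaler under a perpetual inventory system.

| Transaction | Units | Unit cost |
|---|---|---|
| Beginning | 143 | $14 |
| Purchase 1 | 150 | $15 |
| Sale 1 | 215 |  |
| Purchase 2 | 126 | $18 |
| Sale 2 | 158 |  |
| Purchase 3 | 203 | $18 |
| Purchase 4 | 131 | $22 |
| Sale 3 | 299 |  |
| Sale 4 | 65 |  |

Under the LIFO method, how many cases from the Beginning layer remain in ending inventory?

16

Sale 1 (215) [LIFO — newest first]: 150 @ $15 + 65 @ $14 = $3,160
Sale 2 (158) [LIFO — newest first]: 126 @ $18 + 32 @ $14 = $2,716
Sale 3 (299) [LIFO — newest first]: 131 @ $22 + 168 @ $18 = $5,906
Sale 4 (65) [LIFO — newest first]: 35 @ $18 + 30 @ $14 = $1,050
Total COGS = $3,160 + $2,716 + $5,906 + $1,050 = $12,832
Ending inventory: 16 @ $14 = $224
Check: goods available $13,056 = COGS $12,832 + ending $224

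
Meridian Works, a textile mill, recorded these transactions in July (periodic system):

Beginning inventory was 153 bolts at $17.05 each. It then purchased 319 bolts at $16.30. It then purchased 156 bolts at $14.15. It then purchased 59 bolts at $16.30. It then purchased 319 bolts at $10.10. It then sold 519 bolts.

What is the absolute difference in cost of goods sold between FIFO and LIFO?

FIFO COGS: 153 @ $17.05 + 319 @ $16.30 + 47 @ $14.15 = $8,473.40
LIFO COGS: 319 @ $10.10 + 59 @ $16.30 + 141 @ $14.15 = $6,178.75
Difference = |$8,473.40 − $6,178.75| = $2,294.65

$2,294.65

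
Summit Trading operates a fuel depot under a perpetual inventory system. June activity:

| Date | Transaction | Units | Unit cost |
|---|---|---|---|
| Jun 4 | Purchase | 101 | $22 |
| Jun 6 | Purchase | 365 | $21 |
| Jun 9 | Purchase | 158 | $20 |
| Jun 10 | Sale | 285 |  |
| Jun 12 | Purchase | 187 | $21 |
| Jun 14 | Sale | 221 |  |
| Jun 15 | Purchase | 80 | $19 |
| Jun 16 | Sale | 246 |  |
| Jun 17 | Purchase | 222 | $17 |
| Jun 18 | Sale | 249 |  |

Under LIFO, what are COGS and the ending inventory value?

COGS = $19,815; ending inventory = $2,453

Jun 10, 285 sold [LIFO — newest first]: 158 @ $20 + 127 @ $21 = $5,827
Jun 14, 221 sold [LIFO — newest first]: 187 @ $21 + 34 @ $21 = $4,641
Jun 16, 246 sold [LIFO — newest first]: 80 @ $19 + 166 @ $21 = $5,006
Jun 18, 249 sold [LIFO — newest first]: 222 @ $17 + 27 @ $21 = $4,341
Total COGS = $5,827 + $4,641 + $5,006 + $4,341 = $19,815
Ending inventory: 101 @ $22 + 11 @ $21 = $2,453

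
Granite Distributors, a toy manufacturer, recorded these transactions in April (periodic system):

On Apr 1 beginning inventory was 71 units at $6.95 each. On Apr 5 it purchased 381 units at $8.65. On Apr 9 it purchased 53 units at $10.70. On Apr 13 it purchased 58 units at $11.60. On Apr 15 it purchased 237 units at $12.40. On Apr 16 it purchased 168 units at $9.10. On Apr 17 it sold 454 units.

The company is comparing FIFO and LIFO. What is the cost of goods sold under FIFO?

COGS = $3,810.50

FIFO COGS: 71 @ $6.95 + 381 @ $8.65 + 2 @ $10.70 = $3,810.50
LIFO COGS: 168 @ $9.10 + 237 @ $12.40 + 49 @ $11.60 = $5,036.00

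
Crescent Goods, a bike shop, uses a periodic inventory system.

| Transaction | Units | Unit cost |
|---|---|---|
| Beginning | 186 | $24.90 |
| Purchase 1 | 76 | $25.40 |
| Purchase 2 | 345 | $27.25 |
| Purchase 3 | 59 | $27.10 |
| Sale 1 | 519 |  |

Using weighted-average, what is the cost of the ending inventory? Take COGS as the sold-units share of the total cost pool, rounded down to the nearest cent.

Sale 1, sell 519: 519/666 × $17,561.95 → $13,685.66
Ending inventory (cost pool remaining) = $3,876.29

Ending inventory = $3,876.29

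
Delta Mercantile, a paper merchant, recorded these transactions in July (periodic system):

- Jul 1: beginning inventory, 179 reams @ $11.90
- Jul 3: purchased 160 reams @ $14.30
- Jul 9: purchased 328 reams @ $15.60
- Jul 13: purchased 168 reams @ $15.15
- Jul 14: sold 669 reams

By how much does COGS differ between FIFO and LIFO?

FIFO COGS: 179 @ $11.90 + 160 @ $14.30 + 328 @ $15.60 + 2 @ $15.15 = $9,565.20
LIFO COGS: 168 @ $15.15 + 328 @ $15.60 + 160 @ $14.30 + 13 @ $11.90 = $10,104.70
Difference = |$9,565.20 − $10,104.70| = $539.50

$539.50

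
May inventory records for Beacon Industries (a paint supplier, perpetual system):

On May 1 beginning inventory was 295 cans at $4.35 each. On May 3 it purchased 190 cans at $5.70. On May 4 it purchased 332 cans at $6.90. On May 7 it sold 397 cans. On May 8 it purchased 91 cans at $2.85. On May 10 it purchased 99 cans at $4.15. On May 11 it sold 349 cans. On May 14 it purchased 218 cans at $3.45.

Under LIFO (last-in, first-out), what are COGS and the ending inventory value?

May 7, 397 sold [LIFO — newest first]: 332 @ $6.90 + 65 @ $5.70 = $2,661.30
May 11, 349 sold [LIFO — newest first]: 99 @ $4.15 + 91 @ $2.85 + 125 @ $5.70 + 34 @ $4.35 = $1,530.60
Total COGS = $2,661.30 + $1,530.60 = $4,191.90
Ending inventory: 261 @ $4.35 + 218 @ $3.45 = $1,887.45

COGS = $4,191.90; ending inventory = $1,887.45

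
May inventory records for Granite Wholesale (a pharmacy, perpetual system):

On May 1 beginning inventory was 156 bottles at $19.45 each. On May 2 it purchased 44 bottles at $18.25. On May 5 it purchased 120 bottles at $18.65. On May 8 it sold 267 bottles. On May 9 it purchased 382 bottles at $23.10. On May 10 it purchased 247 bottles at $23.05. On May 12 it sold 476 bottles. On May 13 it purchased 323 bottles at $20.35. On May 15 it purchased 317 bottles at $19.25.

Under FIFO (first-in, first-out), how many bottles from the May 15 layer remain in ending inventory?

May 8, 267 sold [FIFO — oldest first]: 156 @ $19.45 + 44 @ $18.25 + 67 @ $18.65 = $5,086.75
May 12, 476 sold [FIFO — oldest first]: 53 @ $18.65 + 382 @ $23.10 + 41 @ $23.05 = $10,757.70
Total COGS = $5,086.75 + $10,757.70 = $15,844.45
Ending inventory: 206 @ $23.05 + 323 @ $20.35 + 317 @ $19.25 = $17,423.60
Check: goods available $33,268.05 = COGS $15,844.45 + ending $17,423.60

317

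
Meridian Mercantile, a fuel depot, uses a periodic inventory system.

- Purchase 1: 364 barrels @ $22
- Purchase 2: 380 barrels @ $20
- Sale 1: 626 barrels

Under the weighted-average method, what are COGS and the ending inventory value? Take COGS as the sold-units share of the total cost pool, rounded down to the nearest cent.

Sale 1, sell 626: 626/744 × $15,608.00 → $13,132.53
Ending inventory (cost pool remaining) = $2,475.47
Check: goods available $15,608.00 = COGS $13,132.53 + ending $2,475.47

COGS = $13,132.53; ending inventory = $2,475.47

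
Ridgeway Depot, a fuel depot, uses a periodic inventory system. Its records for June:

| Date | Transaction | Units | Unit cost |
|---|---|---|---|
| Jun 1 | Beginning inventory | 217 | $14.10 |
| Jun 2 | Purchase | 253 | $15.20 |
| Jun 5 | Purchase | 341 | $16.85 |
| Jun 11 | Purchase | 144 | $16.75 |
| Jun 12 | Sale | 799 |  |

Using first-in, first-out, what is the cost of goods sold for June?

COGS = $12,448.95

Jun 12, 799 sold [FIFO — oldest first]: 217 @ $14.10 + 253 @ $15.20 + 329 @ $16.85 = $12,448.95
Ending inventory: 12 @ $16.85 + 144 @ $16.75 = $2,614.20
Check: goods available $15,063.15 = COGS $12,448.95 + ending $2,614.20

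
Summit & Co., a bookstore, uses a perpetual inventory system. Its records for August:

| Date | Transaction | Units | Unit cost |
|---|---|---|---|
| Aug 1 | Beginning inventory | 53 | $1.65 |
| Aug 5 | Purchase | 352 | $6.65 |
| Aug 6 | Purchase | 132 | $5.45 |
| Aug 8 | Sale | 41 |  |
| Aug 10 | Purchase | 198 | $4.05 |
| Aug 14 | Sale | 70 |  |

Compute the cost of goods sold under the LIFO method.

COGS = $506.95

Aug 8, 41 sold [LIFO — newest first]: 41 @ $5.45 = $223.45
Aug 14, 70 sold [LIFO — newest first]: 70 @ $4.05 = $283.50
Total COGS = $223.45 + $283.50 = $506.95
Ending inventory: 53 @ $1.65 + 352 @ $6.65 + 91 @ $5.45 + 128 @ $4.05 = $3,442.60
Check: goods available $3,949.55 = COGS $506.95 + ending $3,442.60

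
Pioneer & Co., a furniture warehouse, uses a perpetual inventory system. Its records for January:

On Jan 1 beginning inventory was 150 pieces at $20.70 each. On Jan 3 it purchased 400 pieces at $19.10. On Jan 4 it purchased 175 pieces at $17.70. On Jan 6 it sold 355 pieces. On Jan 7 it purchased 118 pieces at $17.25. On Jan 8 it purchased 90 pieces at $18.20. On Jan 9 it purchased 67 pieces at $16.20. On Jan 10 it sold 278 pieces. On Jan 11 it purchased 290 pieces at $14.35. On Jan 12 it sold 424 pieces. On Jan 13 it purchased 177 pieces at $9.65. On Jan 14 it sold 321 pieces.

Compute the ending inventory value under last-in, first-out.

Jan 6, 355 sold [LIFO — newest first]: 175 @ $17.70 + 180 @ $19.10 = $6,535.50
Jan 10, 278 sold [LIFO — newest first]: 67 @ $16.20 + 90 @ $18.20 + 118 @ $17.25 + 3 @ $19.10 = $4,816.20
Jan 12, 424 sold [LIFO — newest first]: 290 @ $14.35 + 134 @ $19.10 = $6,720.90
Jan 14, 321 sold [LIFO — newest first]: 177 @ $9.65 + 83 @ $19.10 + 61 @ $20.70 = $4,556.05
Total COGS = $6,535.50 + $4,816.20 + $6,720.90 + $4,556.05 = $22,628.65
Ending inventory: 89 @ $20.70 = $1,842.30
Check: goods available $24,470.95 = COGS $22,628.65 + ending $1,842.30

Ending inventory = $1,842.30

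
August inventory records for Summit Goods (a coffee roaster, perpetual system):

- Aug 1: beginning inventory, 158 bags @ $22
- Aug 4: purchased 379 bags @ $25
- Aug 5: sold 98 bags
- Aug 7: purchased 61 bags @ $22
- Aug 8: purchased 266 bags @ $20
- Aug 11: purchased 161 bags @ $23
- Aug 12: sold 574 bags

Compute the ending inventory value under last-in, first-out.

Ending inventory = $8,351

Aug 5, 98 sold [LIFO — newest first]: 98 @ $25 = $2,450
Aug 12, 574 sold [LIFO — newest first]: 161 @ $23 + 266 @ $20 + 61 @ $22 + 86 @ $25 = $12,515
Total COGS = $2,450 + $12,515 = $14,965
Ending inventory: 158 @ $22 + 195 @ $25 = $8,351
Check: goods available $23,316 = COGS $14,965 + ending $8,351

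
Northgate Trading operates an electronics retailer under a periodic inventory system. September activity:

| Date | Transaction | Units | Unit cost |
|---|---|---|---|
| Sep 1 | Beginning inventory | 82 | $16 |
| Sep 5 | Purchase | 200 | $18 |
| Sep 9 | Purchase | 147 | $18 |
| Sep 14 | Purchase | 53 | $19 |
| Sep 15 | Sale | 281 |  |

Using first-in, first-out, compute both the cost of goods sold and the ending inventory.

COGS = $4,894; ending inventory = $3,671

Sep 15, 281 sold [FIFO — oldest first]: 82 @ $16 + 199 @ $18 = $4,894
Ending inventory: 1 @ $18 + 147 @ $18 + 53 @ $19 = $3,671
Check: goods available $8,565 = COGS $4,894 + ending $3,671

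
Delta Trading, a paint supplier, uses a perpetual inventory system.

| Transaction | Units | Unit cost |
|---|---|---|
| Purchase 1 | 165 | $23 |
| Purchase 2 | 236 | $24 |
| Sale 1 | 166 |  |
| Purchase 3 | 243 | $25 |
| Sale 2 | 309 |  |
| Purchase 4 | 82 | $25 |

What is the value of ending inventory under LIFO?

Sale 1 (166) [LIFO — newest first]: 166 @ $24 = $3,984
Sale 2 (309) [LIFO — newest first]: 243 @ $25 + 66 @ $24 = $7,659
Total COGS = $3,984 + $7,659 = $11,643
Ending inventory: 165 @ $23 + 4 @ $24 + 82 @ $25 = $5,941
Check: goods available $17,584 = COGS $11,643 + ending $5,941

Ending inventory = $5,941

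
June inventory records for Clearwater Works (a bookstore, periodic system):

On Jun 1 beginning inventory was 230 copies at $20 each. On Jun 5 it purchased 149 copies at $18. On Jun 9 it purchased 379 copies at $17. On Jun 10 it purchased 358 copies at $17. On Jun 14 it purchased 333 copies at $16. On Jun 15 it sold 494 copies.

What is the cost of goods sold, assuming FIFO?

COGS = $9,237

Jun 15, 494 sold [FIFO — oldest first]: 230 @ $20 + 149 @ $18 + 115 @ $17 = $9,237
Ending inventory: 264 @ $17 + 358 @ $17 + 333 @ $16 = $15,902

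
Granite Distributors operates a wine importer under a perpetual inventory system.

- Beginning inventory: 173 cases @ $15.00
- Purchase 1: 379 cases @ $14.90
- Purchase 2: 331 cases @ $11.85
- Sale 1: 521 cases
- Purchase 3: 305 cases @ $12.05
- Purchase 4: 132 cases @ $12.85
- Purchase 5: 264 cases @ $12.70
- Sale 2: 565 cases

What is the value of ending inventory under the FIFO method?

Sale 1 (521) [FIFO — oldest first]: 173 @ $15.00 + 348 @ $14.90 = $7,780.20
Sale 2 (565) [FIFO — oldest first]: 31 @ $14.90 + 331 @ $11.85 + 203 @ $12.05 = $6,830.40
Total COGS = $7,780.20 + $6,830.40 = $14,610.60
Ending inventory: 102 @ $12.05 + 132 @ $12.85 + 264 @ $12.70 = $6,278.10
Check: goods available $20,888.70 = COGS $14,610.60 + ending $6,278.10

Ending inventory = $6,278.10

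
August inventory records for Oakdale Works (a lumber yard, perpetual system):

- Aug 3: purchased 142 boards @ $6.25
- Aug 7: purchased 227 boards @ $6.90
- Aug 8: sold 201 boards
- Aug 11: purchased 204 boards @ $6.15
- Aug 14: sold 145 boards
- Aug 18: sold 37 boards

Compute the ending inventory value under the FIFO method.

Aug 8, 201 sold [FIFO — oldest first]: 142 @ $6.25 + 59 @ $6.90 = $1,294.60
Aug 14, 145 sold [FIFO — oldest first]: 145 @ $6.90 = $1,000.50
Aug 18, 37 sold [FIFO — oldest first]: 23 @ $6.90 + 14 @ $6.15 = $244.80
Total COGS = $1,294.60 + $1,000.50 + $244.80 = $2,539.90
Ending inventory: 190 @ $6.15 = $1,168.50
Check: goods available $3,708.40 = COGS $2,539.90 + ending $1,168.50

Ending inventory = $1,168.50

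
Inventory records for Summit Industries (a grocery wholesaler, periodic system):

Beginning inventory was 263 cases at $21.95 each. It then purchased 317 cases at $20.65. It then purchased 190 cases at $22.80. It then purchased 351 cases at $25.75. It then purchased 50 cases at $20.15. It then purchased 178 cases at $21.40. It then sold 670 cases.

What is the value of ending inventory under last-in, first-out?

Sale 1 (670) [LIFO — newest first]: 178 @ $21.40 + 50 @ $20.15 + 351 @ $25.75 + 91 @ $22.80 = $15,929.75
Ending inventory: 263 @ $21.95 + 317 @ $20.65 + 99 @ $22.80 = $14,576.10

Ending inventory = $14,576.10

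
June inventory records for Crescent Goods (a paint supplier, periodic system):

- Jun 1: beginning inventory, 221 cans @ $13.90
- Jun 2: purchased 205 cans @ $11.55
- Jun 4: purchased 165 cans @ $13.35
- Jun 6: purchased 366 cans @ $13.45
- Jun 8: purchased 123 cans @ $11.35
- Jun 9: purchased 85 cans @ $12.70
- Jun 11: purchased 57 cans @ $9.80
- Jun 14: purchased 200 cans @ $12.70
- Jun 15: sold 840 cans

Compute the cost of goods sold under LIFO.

COGS = $10,617.00

Jun 15, 840 sold [LIFO — newest first]: 200 @ $12.70 + 57 @ $9.80 + 85 @ $12.70 + 123 @ $11.35 + 366 @ $13.45 + 9 @ $13.35 = $10,617.00
Ending inventory: 221 @ $13.90 + 205 @ $11.55 + 156 @ $13.35 = $7,522.25
Check: goods available $18,139.25 = COGS $10,617.00 + ending $7,522.25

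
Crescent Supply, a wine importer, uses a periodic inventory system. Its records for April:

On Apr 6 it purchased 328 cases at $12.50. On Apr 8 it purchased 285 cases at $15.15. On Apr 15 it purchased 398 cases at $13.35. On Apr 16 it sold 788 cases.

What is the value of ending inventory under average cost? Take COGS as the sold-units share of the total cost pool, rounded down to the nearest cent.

Ending inventory = $3,028.71

Apr 16, sell 788: 788/1011 × $13,731.05 → $10,702.34
Ending inventory (cost pool remaining) = $3,028.71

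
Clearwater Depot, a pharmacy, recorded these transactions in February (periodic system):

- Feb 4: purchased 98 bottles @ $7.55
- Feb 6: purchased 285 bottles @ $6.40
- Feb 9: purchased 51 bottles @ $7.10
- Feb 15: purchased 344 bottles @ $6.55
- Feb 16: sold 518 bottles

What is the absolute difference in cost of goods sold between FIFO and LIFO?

$73.70

FIFO COGS: 98 @ $7.55 + 285 @ $6.40 + 51 @ $7.10 + 84 @ $6.55 = $3,476.20
LIFO COGS: 344 @ $6.55 + 51 @ $7.10 + 123 @ $6.40 = $3,402.50
Difference = |$3,476.20 − $3,402.50| = $73.70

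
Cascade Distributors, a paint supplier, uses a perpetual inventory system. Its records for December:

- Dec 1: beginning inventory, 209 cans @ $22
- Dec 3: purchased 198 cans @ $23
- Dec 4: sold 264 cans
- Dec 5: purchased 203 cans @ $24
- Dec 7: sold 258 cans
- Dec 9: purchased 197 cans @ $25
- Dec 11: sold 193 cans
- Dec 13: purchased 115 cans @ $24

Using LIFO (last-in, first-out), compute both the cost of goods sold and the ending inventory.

Dec 4, 264 sold [LIFO — newest first]: 198 @ $23 + 66 @ $22 = $6,006
Dec 7, 258 sold [LIFO — newest first]: 203 @ $24 + 55 @ $22 = $6,082
Dec 11, 193 sold [LIFO — newest first]: 193 @ $25 = $4,825
Total COGS = $6,006 + $6,082 + $4,825 = $16,913
Ending inventory: 88 @ $22 + 4 @ $25 + 115 @ $24 = $4,796
Check: goods available $21,709 = COGS $16,913 + ending $4,796

COGS = $16,913; ending inventory = $4,796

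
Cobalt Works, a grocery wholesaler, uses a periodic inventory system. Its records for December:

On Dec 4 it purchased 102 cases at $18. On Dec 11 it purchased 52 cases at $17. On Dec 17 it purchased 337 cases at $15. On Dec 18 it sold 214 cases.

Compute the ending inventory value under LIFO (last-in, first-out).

Ending inventory = $4,565

Dec 18, 214 sold [LIFO — newest first]: 214 @ $15 = $3,210
Ending inventory: 102 @ $18 + 52 @ $17 + 123 @ $15 = $4,565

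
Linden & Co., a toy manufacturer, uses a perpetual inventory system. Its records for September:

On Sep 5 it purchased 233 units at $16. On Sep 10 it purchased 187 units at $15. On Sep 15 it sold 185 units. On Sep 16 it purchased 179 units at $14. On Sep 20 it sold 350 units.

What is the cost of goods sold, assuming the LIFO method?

COGS = $8,015

Sep 15, 185 sold [LIFO — newest first]: 185 @ $15 = $2,775
Sep 20, 350 sold [LIFO — newest first]: 179 @ $14 + 2 @ $15 + 169 @ $16 = $5,240
Total COGS = $2,775 + $5,240 = $8,015
Ending inventory: 64 @ $16 = $1,024
Check: goods available $9,039 = COGS $8,015 + ending $1,024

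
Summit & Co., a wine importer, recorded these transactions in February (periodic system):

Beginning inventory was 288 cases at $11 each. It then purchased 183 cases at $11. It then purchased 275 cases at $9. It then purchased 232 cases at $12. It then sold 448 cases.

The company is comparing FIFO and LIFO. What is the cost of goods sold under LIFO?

COGS = $4,728

FIFO COGS: 288 @ $11 + 160 @ $11 = $4,928
LIFO COGS: 232 @ $12 + 216 @ $9 = $4,728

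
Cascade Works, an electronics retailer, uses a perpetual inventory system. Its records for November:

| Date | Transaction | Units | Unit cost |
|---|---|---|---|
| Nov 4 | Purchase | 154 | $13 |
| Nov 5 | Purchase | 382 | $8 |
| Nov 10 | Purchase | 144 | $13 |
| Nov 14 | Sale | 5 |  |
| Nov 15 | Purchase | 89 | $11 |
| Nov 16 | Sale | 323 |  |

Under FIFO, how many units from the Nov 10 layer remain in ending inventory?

Nov 14, 5 sold [FIFO — oldest first]: 5 @ $13 = $65
Nov 16, 323 sold [FIFO — oldest first]: 149 @ $13 + 174 @ $8 = $3,329
Total COGS = $65 + $3,329 = $3,394
Ending inventory: 208 @ $8 + 144 @ $13 + 89 @ $11 = $4,515
Check: goods available $7,909 = COGS $3,394 + ending $4,515

144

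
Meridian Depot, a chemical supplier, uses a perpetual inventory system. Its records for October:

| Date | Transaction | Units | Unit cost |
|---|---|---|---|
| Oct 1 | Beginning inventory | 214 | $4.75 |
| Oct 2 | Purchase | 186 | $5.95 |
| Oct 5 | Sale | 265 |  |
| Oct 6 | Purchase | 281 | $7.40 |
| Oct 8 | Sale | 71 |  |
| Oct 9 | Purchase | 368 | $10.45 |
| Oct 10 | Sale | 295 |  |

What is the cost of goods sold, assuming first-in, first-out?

Oct 5, 265 sold [FIFO — oldest first]: 214 @ $4.75 + 51 @ $5.95 = $1,319.95
Oct 8, 71 sold [FIFO — oldest first]: 71 @ $5.95 = $422.45
Oct 10, 295 sold [FIFO — oldest first]: 64 @ $5.95 + 231 @ $7.40 = $2,090.20
Total COGS = $1,319.95 + $422.45 + $2,090.20 = $3,832.60
Ending inventory: 50 @ $7.40 + 368 @ $10.45 = $4,215.60

COGS = $3,832.60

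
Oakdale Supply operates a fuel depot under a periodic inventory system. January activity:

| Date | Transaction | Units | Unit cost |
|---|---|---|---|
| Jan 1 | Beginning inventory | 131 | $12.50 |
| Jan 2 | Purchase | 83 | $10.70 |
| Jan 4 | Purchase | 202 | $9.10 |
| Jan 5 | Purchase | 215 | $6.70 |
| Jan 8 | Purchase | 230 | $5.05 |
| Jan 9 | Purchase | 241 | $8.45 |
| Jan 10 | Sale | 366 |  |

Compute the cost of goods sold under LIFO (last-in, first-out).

Jan 10, 366 sold [LIFO — newest first]: 241 @ $8.45 + 125 @ $5.05 = $2,667.70
Ending inventory: 131 @ $12.50 + 83 @ $10.70 + 202 @ $9.10 + 215 @ $6.70 + 105 @ $5.05 = $6,334.55

COGS = $2,667.70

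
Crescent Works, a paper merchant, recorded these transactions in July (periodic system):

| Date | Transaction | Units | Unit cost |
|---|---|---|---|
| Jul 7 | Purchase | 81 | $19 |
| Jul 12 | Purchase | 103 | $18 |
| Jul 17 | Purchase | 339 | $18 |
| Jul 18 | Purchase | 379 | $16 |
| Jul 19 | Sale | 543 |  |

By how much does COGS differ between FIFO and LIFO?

FIFO COGS: 81 @ $19 + 103 @ $18 + 339 @ $18 + 20 @ $16 = $9,815
LIFO COGS: 379 @ $16 + 164 @ $18 = $9,016
Difference = |$9,815 − $9,016| = $799

$799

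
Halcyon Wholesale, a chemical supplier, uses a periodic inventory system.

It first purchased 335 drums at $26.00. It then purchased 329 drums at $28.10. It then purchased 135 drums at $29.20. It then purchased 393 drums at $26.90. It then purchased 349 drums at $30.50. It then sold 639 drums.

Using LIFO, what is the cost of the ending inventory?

Sale 1 (639) [LIFO — newest first]: 349 @ $30.50 + 290 @ $26.90 = $18,445.50
Ending inventory: 335 @ $26.00 + 329 @ $28.10 + 135 @ $29.20 + 103 @ $26.90 = $24,667.60

Ending inventory = $24,667.60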